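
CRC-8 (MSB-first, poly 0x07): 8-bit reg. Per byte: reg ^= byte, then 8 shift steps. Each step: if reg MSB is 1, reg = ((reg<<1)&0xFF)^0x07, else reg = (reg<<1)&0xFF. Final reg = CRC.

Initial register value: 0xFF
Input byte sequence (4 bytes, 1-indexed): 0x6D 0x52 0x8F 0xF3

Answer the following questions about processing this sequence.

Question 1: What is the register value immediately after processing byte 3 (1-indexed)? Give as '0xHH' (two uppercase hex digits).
Answer: 0xFD

Derivation:
After byte 1 (0x6D): reg=0xF7
After byte 2 (0x52): reg=0x72
After byte 3 (0x8F): reg=0xFD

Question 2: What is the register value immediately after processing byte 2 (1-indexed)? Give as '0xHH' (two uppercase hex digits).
Answer: 0x72

Derivation:
After byte 1 (0x6D): reg=0xF7
After byte 2 (0x52): reg=0x72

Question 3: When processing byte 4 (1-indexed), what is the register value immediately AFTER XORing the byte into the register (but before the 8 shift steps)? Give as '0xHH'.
Register before byte 4: 0xFD
Byte 4: 0xF3
0xFD XOR 0xF3 = 0x0E

Answer: 0x0E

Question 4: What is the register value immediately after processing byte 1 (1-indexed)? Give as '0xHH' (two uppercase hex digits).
Answer: 0xF7

Derivation:
After byte 1 (0x6D): reg=0xF7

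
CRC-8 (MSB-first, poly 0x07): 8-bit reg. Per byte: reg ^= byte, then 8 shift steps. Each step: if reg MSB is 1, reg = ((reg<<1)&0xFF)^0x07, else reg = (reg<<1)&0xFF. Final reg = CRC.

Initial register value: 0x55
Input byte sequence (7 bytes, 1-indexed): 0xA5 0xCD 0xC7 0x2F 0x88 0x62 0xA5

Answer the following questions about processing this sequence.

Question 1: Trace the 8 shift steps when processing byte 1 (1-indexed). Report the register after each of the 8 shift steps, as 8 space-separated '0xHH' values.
Register before byte 1: 0x55
After XOR with byte 0xA5: 0xF0

Answer: 0xE7 0xC9 0x95 0x2D 0x5A 0xB4 0x6F 0xDE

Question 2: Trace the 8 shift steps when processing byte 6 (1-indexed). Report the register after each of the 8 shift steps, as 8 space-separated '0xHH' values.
After byte 1 (0xA5): reg=0xDE
After byte 2 (0xCD): reg=0x79
After byte 3 (0xC7): reg=0x33
After byte 4 (0x2F): reg=0x54
After byte 5 (0x88): reg=0x1A
Register before byte 6: 0x1A
After XOR with byte 0x62: 0x78

Answer: 0xF0 0xE7 0xC9 0x95 0x2D 0x5A 0xB4 0x6F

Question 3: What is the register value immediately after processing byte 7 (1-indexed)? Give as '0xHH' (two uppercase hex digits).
Answer: 0x78

Derivation:
After byte 1 (0xA5): reg=0xDE
After byte 2 (0xCD): reg=0x79
After byte 3 (0xC7): reg=0x33
After byte 4 (0x2F): reg=0x54
After byte 5 (0x88): reg=0x1A
After byte 6 (0x62): reg=0x6F
After byte 7 (0xA5): reg=0x78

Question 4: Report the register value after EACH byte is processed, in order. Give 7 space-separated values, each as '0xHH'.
0xDE 0x79 0x33 0x54 0x1A 0x6F 0x78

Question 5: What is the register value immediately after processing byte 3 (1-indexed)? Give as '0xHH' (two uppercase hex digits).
Answer: 0x33

Derivation:
After byte 1 (0xA5): reg=0xDE
After byte 2 (0xCD): reg=0x79
After byte 3 (0xC7): reg=0x33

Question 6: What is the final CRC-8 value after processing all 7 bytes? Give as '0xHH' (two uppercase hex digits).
After byte 1 (0xA5): reg=0xDE
After byte 2 (0xCD): reg=0x79
After byte 3 (0xC7): reg=0x33
After byte 4 (0x2F): reg=0x54
After byte 5 (0x88): reg=0x1A
After byte 6 (0x62): reg=0x6F
After byte 7 (0xA5): reg=0x78

Answer: 0x78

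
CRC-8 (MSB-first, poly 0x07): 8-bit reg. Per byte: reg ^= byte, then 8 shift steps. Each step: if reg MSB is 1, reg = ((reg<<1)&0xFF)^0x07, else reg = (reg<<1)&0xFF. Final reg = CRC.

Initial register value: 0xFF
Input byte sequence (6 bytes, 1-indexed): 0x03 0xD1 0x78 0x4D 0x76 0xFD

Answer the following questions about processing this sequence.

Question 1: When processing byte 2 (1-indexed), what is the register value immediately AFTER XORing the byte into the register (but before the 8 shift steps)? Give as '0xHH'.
Answer: 0x2B

Derivation:
Register before byte 2: 0xFA
Byte 2: 0xD1
0xFA XOR 0xD1 = 0x2B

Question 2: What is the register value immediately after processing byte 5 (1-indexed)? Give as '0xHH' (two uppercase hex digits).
Answer: 0x85

Derivation:
After byte 1 (0x03): reg=0xFA
After byte 2 (0xD1): reg=0xD1
After byte 3 (0x78): reg=0x56
After byte 4 (0x4D): reg=0x41
After byte 5 (0x76): reg=0x85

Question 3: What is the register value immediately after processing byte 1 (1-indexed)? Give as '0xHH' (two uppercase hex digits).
After byte 1 (0x03): reg=0xFA

Answer: 0xFA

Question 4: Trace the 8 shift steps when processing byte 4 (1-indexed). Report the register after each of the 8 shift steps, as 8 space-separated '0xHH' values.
Answer: 0x36 0x6C 0xD8 0xB7 0x69 0xD2 0xA3 0x41

Derivation:
After byte 1 (0x03): reg=0xFA
After byte 2 (0xD1): reg=0xD1
After byte 3 (0x78): reg=0x56
Register before byte 4: 0x56
After XOR with byte 0x4D: 0x1B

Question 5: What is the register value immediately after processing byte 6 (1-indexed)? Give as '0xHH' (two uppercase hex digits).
After byte 1 (0x03): reg=0xFA
After byte 2 (0xD1): reg=0xD1
After byte 3 (0x78): reg=0x56
After byte 4 (0x4D): reg=0x41
After byte 5 (0x76): reg=0x85
After byte 6 (0xFD): reg=0x6F

Answer: 0x6F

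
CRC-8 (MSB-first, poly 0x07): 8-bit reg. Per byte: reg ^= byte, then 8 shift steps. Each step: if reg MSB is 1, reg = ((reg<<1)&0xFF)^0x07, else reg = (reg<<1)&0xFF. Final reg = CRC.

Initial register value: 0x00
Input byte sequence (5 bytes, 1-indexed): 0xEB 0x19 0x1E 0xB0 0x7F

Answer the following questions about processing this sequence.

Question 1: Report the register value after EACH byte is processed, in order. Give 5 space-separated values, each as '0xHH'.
0x9F 0x9B 0x92 0xEE 0xFE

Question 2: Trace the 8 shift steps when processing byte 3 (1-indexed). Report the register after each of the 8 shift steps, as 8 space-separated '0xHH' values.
Answer: 0x0D 0x1A 0x34 0x68 0xD0 0xA7 0x49 0x92

Derivation:
After byte 1 (0xEB): reg=0x9F
After byte 2 (0x19): reg=0x9B
Register before byte 3: 0x9B
After XOR with byte 0x1E: 0x85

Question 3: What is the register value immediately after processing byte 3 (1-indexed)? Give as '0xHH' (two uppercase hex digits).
After byte 1 (0xEB): reg=0x9F
After byte 2 (0x19): reg=0x9B
After byte 3 (0x1E): reg=0x92

Answer: 0x92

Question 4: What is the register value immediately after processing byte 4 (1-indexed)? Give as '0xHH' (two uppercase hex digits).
After byte 1 (0xEB): reg=0x9F
After byte 2 (0x19): reg=0x9B
After byte 3 (0x1E): reg=0x92
After byte 4 (0xB0): reg=0xEE

Answer: 0xEE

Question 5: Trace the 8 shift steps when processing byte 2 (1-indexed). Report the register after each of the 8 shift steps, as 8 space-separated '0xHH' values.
Answer: 0x0B 0x16 0x2C 0x58 0xB0 0x67 0xCE 0x9B

Derivation:
After byte 1 (0xEB): reg=0x9F
Register before byte 2: 0x9F
After XOR with byte 0x19: 0x86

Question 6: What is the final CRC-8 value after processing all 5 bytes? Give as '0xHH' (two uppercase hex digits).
After byte 1 (0xEB): reg=0x9F
After byte 2 (0x19): reg=0x9B
After byte 3 (0x1E): reg=0x92
After byte 4 (0xB0): reg=0xEE
After byte 5 (0x7F): reg=0xFE

Answer: 0xFE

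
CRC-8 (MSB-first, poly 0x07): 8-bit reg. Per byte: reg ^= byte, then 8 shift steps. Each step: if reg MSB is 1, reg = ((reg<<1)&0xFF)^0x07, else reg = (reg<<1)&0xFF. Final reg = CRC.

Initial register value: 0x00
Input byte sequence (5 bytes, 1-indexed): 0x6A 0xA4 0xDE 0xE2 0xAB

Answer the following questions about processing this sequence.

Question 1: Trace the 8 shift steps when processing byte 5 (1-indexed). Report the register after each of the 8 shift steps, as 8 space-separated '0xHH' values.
Answer: 0x9A 0x33 0x66 0xCC 0x9F 0x39 0x72 0xE4

Derivation:
After byte 1 (0x6A): reg=0x11
After byte 2 (0xA4): reg=0x02
After byte 3 (0xDE): reg=0x1A
After byte 4 (0xE2): reg=0xE6
Register before byte 5: 0xE6
After XOR with byte 0xAB: 0x4D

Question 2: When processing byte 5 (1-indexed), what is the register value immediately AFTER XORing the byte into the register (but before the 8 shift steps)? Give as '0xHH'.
Register before byte 5: 0xE6
Byte 5: 0xAB
0xE6 XOR 0xAB = 0x4D

Answer: 0x4D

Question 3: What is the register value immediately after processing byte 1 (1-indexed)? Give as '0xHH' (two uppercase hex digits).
After byte 1 (0x6A): reg=0x11

Answer: 0x11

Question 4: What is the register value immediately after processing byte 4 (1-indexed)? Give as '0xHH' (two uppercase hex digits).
Answer: 0xE6

Derivation:
After byte 1 (0x6A): reg=0x11
After byte 2 (0xA4): reg=0x02
After byte 3 (0xDE): reg=0x1A
After byte 4 (0xE2): reg=0xE6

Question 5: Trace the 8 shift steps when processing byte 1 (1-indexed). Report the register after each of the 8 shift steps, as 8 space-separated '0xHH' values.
Register before byte 1: 0x00
After XOR with byte 0x6A: 0x6A

Answer: 0xD4 0xAF 0x59 0xB2 0x63 0xC6 0x8B 0x11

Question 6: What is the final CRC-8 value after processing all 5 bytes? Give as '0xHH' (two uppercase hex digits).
After byte 1 (0x6A): reg=0x11
After byte 2 (0xA4): reg=0x02
After byte 3 (0xDE): reg=0x1A
After byte 4 (0xE2): reg=0xE6
After byte 5 (0xAB): reg=0xE4

Answer: 0xE4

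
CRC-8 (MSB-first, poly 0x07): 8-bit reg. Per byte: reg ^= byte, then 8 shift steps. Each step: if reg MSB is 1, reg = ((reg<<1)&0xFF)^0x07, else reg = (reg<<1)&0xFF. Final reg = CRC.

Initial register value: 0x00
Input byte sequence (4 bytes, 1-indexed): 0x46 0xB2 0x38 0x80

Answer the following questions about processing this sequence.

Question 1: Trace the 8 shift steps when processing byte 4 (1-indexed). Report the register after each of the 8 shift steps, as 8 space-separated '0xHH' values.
Answer: 0x6B 0xD6 0xAB 0x51 0xA2 0x43 0x86 0x0B

Derivation:
After byte 1 (0x46): reg=0xD5
After byte 2 (0xB2): reg=0x32
After byte 3 (0x38): reg=0x36
Register before byte 4: 0x36
After XOR with byte 0x80: 0xB6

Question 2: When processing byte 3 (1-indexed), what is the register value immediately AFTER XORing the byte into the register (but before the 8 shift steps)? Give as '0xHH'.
Register before byte 3: 0x32
Byte 3: 0x38
0x32 XOR 0x38 = 0x0A

Answer: 0x0A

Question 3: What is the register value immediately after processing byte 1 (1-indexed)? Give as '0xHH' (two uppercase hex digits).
Answer: 0xD5

Derivation:
After byte 1 (0x46): reg=0xD5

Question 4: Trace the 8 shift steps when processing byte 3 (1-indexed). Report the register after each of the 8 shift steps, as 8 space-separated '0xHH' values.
After byte 1 (0x46): reg=0xD5
After byte 2 (0xB2): reg=0x32
Register before byte 3: 0x32
After XOR with byte 0x38: 0x0A

Answer: 0x14 0x28 0x50 0xA0 0x47 0x8E 0x1B 0x36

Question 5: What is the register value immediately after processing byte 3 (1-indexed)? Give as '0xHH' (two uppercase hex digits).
Answer: 0x36

Derivation:
After byte 1 (0x46): reg=0xD5
After byte 2 (0xB2): reg=0x32
After byte 3 (0x38): reg=0x36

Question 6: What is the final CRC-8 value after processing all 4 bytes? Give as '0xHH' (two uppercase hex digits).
Answer: 0x0B

Derivation:
After byte 1 (0x46): reg=0xD5
After byte 2 (0xB2): reg=0x32
After byte 3 (0x38): reg=0x36
After byte 4 (0x80): reg=0x0B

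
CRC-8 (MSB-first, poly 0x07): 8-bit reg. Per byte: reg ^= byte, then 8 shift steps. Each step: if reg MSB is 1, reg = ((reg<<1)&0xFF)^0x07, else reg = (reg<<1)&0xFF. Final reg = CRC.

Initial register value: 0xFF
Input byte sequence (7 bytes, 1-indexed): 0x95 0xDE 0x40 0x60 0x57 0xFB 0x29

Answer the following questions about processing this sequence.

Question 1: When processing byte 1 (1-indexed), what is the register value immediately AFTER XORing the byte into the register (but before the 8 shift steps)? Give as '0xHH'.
Register before byte 1: 0xFF
Byte 1: 0x95
0xFF XOR 0x95 = 0x6A

Answer: 0x6A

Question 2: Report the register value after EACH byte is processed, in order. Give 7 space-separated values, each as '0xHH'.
0x11 0x63 0xE9 0xB6 0xA9 0xB9 0xF9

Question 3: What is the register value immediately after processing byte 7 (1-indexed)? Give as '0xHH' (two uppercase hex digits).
Answer: 0xF9

Derivation:
After byte 1 (0x95): reg=0x11
After byte 2 (0xDE): reg=0x63
After byte 3 (0x40): reg=0xE9
After byte 4 (0x60): reg=0xB6
After byte 5 (0x57): reg=0xA9
After byte 6 (0xFB): reg=0xB9
After byte 7 (0x29): reg=0xF9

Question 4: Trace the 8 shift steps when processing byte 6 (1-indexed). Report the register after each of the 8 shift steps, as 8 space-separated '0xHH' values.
After byte 1 (0x95): reg=0x11
After byte 2 (0xDE): reg=0x63
After byte 3 (0x40): reg=0xE9
After byte 4 (0x60): reg=0xB6
After byte 5 (0x57): reg=0xA9
Register before byte 6: 0xA9
After XOR with byte 0xFB: 0x52

Answer: 0xA4 0x4F 0x9E 0x3B 0x76 0xEC 0xDF 0xB9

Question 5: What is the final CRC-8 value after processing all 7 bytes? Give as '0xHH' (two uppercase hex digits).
Answer: 0xF9

Derivation:
After byte 1 (0x95): reg=0x11
After byte 2 (0xDE): reg=0x63
After byte 3 (0x40): reg=0xE9
After byte 4 (0x60): reg=0xB6
After byte 5 (0x57): reg=0xA9
After byte 6 (0xFB): reg=0xB9
After byte 7 (0x29): reg=0xF9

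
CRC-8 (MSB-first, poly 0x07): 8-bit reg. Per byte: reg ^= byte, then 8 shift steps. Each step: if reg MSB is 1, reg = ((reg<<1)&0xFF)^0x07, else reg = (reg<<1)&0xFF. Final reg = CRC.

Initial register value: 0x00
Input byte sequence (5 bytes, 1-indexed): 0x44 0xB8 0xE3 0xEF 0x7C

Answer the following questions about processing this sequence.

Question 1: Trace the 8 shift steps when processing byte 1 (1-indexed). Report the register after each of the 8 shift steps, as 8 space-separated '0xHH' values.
Answer: 0x88 0x17 0x2E 0x5C 0xB8 0x77 0xEE 0xDB

Derivation:
Register before byte 1: 0x00
After XOR with byte 0x44: 0x44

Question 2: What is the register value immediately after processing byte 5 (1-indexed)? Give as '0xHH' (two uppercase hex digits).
Answer: 0xEF

Derivation:
After byte 1 (0x44): reg=0xDB
After byte 2 (0xB8): reg=0x2E
After byte 3 (0xE3): reg=0x6D
After byte 4 (0xEF): reg=0x87
After byte 5 (0x7C): reg=0xEF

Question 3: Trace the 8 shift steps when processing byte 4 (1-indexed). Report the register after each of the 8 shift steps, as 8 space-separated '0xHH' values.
Answer: 0x03 0x06 0x0C 0x18 0x30 0x60 0xC0 0x87

Derivation:
After byte 1 (0x44): reg=0xDB
After byte 2 (0xB8): reg=0x2E
After byte 3 (0xE3): reg=0x6D
Register before byte 4: 0x6D
After XOR with byte 0xEF: 0x82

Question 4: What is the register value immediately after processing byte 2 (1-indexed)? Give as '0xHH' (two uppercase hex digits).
Answer: 0x2E

Derivation:
After byte 1 (0x44): reg=0xDB
After byte 2 (0xB8): reg=0x2E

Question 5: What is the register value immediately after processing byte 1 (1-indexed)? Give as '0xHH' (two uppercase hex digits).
Answer: 0xDB

Derivation:
After byte 1 (0x44): reg=0xDB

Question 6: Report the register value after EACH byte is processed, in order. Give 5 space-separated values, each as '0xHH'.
0xDB 0x2E 0x6D 0x87 0xEF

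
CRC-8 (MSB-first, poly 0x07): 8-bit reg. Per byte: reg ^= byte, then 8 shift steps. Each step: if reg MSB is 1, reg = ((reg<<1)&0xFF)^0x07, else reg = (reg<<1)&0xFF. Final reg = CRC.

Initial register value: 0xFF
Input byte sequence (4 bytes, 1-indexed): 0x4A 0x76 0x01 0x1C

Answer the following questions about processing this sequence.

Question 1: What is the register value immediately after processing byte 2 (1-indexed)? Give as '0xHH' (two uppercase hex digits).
Answer: 0x4B

Derivation:
After byte 1 (0x4A): reg=0x02
After byte 2 (0x76): reg=0x4B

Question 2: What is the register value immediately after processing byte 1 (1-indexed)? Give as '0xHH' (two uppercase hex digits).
After byte 1 (0x4A): reg=0x02

Answer: 0x02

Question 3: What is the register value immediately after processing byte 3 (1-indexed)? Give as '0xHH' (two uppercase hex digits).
Answer: 0xF1

Derivation:
After byte 1 (0x4A): reg=0x02
After byte 2 (0x76): reg=0x4B
After byte 3 (0x01): reg=0xF1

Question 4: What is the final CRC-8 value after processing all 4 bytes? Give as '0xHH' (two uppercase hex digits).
Answer: 0x8D

Derivation:
After byte 1 (0x4A): reg=0x02
After byte 2 (0x76): reg=0x4B
After byte 3 (0x01): reg=0xF1
After byte 4 (0x1C): reg=0x8D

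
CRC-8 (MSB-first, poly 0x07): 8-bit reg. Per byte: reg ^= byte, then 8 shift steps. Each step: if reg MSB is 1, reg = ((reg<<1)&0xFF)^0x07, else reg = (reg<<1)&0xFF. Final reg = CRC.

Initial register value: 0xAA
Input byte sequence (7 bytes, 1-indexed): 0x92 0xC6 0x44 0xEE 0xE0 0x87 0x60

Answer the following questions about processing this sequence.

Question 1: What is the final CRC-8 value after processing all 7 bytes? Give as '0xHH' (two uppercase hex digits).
Answer: 0x27

Derivation:
After byte 1 (0x92): reg=0xA8
After byte 2 (0xC6): reg=0x0D
After byte 3 (0x44): reg=0xF8
After byte 4 (0xEE): reg=0x62
After byte 5 (0xE0): reg=0x87
After byte 6 (0x87): reg=0x00
After byte 7 (0x60): reg=0x27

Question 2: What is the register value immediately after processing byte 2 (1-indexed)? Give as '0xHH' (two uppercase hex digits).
Answer: 0x0D

Derivation:
After byte 1 (0x92): reg=0xA8
After byte 2 (0xC6): reg=0x0D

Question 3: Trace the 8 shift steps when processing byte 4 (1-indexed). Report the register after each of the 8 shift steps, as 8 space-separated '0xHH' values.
After byte 1 (0x92): reg=0xA8
After byte 2 (0xC6): reg=0x0D
After byte 3 (0x44): reg=0xF8
Register before byte 4: 0xF8
After XOR with byte 0xEE: 0x16

Answer: 0x2C 0x58 0xB0 0x67 0xCE 0x9B 0x31 0x62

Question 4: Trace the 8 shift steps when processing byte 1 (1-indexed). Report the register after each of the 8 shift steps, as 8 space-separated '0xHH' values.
Answer: 0x70 0xE0 0xC7 0x89 0x15 0x2A 0x54 0xA8

Derivation:
Register before byte 1: 0xAA
After XOR with byte 0x92: 0x38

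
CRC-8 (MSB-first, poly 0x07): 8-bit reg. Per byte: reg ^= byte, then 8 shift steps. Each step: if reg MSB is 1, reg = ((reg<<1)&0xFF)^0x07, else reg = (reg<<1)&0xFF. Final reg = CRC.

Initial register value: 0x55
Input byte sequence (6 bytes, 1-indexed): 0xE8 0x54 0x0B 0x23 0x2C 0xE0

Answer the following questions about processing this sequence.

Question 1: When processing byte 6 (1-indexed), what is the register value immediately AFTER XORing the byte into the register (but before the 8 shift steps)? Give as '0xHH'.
Register before byte 6: 0x28
Byte 6: 0xE0
0x28 XOR 0xE0 = 0xC8

Answer: 0xC8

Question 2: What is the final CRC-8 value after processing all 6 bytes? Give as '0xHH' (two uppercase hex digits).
Answer: 0x76

Derivation:
After byte 1 (0xE8): reg=0x3A
After byte 2 (0x54): reg=0x0D
After byte 3 (0x0B): reg=0x12
After byte 4 (0x23): reg=0x97
After byte 5 (0x2C): reg=0x28
After byte 6 (0xE0): reg=0x76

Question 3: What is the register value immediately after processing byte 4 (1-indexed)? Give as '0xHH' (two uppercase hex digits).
After byte 1 (0xE8): reg=0x3A
After byte 2 (0x54): reg=0x0D
After byte 3 (0x0B): reg=0x12
After byte 4 (0x23): reg=0x97

Answer: 0x97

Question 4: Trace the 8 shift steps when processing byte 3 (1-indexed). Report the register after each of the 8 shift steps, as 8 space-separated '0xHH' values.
After byte 1 (0xE8): reg=0x3A
After byte 2 (0x54): reg=0x0D
Register before byte 3: 0x0D
After XOR with byte 0x0B: 0x06

Answer: 0x0C 0x18 0x30 0x60 0xC0 0x87 0x09 0x12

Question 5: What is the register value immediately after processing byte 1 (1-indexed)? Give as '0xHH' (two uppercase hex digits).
After byte 1 (0xE8): reg=0x3A

Answer: 0x3A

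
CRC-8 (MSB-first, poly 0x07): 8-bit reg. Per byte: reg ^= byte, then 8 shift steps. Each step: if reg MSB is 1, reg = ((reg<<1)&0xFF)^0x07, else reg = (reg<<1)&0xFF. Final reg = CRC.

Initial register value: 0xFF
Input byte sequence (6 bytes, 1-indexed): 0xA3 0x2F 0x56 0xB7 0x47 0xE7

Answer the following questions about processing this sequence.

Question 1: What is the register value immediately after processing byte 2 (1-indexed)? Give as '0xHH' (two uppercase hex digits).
Answer: 0x3D

Derivation:
After byte 1 (0xA3): reg=0x93
After byte 2 (0x2F): reg=0x3D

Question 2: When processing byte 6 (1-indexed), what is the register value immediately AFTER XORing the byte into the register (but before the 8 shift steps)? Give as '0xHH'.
Register before byte 6: 0xDF
Byte 6: 0xE7
0xDF XOR 0xE7 = 0x38

Answer: 0x38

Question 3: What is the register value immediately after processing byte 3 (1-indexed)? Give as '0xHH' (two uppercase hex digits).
After byte 1 (0xA3): reg=0x93
After byte 2 (0x2F): reg=0x3D
After byte 3 (0x56): reg=0x16

Answer: 0x16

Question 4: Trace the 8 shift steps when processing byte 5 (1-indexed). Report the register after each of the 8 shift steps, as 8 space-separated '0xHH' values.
After byte 1 (0xA3): reg=0x93
After byte 2 (0x2F): reg=0x3D
After byte 3 (0x56): reg=0x16
After byte 4 (0xB7): reg=0x6E
Register before byte 5: 0x6E
After XOR with byte 0x47: 0x29

Answer: 0x52 0xA4 0x4F 0x9E 0x3B 0x76 0xEC 0xDF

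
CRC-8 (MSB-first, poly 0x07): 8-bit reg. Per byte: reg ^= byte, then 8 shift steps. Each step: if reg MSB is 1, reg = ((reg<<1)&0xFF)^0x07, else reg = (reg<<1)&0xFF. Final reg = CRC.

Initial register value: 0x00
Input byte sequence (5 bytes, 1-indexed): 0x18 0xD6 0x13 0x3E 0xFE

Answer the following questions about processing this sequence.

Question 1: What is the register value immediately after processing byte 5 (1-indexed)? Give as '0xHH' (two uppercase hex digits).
Answer: 0x56

Derivation:
After byte 1 (0x18): reg=0x48
After byte 2 (0xD6): reg=0xD3
After byte 3 (0x13): reg=0x4E
After byte 4 (0x3E): reg=0x57
After byte 5 (0xFE): reg=0x56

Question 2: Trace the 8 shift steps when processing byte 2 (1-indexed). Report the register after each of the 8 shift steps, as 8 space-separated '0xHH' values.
Answer: 0x3B 0x76 0xEC 0xDF 0xB9 0x75 0xEA 0xD3

Derivation:
After byte 1 (0x18): reg=0x48
Register before byte 2: 0x48
After XOR with byte 0xD6: 0x9E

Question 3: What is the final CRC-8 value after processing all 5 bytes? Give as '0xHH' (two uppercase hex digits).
After byte 1 (0x18): reg=0x48
After byte 2 (0xD6): reg=0xD3
After byte 3 (0x13): reg=0x4E
After byte 4 (0x3E): reg=0x57
After byte 5 (0xFE): reg=0x56

Answer: 0x56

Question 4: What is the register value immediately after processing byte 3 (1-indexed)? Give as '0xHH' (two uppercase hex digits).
Answer: 0x4E

Derivation:
After byte 1 (0x18): reg=0x48
After byte 2 (0xD6): reg=0xD3
After byte 3 (0x13): reg=0x4E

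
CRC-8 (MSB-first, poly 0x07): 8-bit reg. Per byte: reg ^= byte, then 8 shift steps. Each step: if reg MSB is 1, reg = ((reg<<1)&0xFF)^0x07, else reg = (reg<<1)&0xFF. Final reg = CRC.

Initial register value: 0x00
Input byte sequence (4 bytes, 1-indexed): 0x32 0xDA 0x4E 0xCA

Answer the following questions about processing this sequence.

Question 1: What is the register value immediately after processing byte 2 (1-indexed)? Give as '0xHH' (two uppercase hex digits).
Answer: 0xDB

Derivation:
After byte 1 (0x32): reg=0x9E
After byte 2 (0xDA): reg=0xDB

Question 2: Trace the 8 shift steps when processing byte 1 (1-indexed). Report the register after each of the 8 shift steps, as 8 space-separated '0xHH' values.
Register before byte 1: 0x00
After XOR with byte 0x32: 0x32

Answer: 0x64 0xC8 0x97 0x29 0x52 0xA4 0x4F 0x9E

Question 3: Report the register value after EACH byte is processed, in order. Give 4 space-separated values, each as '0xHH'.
0x9E 0xDB 0xE2 0xD8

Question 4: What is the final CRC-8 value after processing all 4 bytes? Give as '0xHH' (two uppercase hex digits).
After byte 1 (0x32): reg=0x9E
After byte 2 (0xDA): reg=0xDB
After byte 3 (0x4E): reg=0xE2
After byte 4 (0xCA): reg=0xD8

Answer: 0xD8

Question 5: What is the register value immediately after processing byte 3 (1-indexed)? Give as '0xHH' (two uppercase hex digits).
Answer: 0xE2

Derivation:
After byte 1 (0x32): reg=0x9E
After byte 2 (0xDA): reg=0xDB
After byte 3 (0x4E): reg=0xE2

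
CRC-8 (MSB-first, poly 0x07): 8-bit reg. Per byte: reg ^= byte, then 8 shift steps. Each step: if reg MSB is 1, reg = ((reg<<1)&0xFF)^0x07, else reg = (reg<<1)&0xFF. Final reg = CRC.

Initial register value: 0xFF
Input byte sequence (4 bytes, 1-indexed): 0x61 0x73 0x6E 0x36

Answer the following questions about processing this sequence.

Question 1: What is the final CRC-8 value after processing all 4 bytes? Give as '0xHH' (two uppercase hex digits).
Answer: 0xE9

Derivation:
After byte 1 (0x61): reg=0xD3
After byte 2 (0x73): reg=0x69
After byte 3 (0x6E): reg=0x15
After byte 4 (0x36): reg=0xE9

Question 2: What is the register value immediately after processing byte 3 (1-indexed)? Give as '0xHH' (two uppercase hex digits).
Answer: 0x15

Derivation:
After byte 1 (0x61): reg=0xD3
After byte 2 (0x73): reg=0x69
After byte 3 (0x6E): reg=0x15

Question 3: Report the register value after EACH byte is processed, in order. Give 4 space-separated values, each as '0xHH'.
0xD3 0x69 0x15 0xE9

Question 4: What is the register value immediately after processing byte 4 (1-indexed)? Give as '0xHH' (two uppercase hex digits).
After byte 1 (0x61): reg=0xD3
After byte 2 (0x73): reg=0x69
After byte 3 (0x6E): reg=0x15
After byte 4 (0x36): reg=0xE9

Answer: 0xE9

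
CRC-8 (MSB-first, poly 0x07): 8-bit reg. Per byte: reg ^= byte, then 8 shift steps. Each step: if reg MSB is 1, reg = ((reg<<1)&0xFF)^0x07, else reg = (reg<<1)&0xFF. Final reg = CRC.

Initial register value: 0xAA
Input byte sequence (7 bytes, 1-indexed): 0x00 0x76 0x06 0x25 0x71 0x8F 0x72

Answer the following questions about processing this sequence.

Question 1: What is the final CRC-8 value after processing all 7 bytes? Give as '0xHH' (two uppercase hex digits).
After byte 1 (0x00): reg=0x5F
After byte 2 (0x76): reg=0xDF
After byte 3 (0x06): reg=0x01
After byte 4 (0x25): reg=0xFC
After byte 5 (0x71): reg=0xAA
After byte 6 (0x8F): reg=0xFB
After byte 7 (0x72): reg=0xB6

Answer: 0xB6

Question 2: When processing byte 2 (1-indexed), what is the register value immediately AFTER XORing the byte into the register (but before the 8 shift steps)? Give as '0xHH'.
Answer: 0x29

Derivation:
Register before byte 2: 0x5F
Byte 2: 0x76
0x5F XOR 0x76 = 0x29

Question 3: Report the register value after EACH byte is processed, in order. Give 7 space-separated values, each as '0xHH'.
0x5F 0xDF 0x01 0xFC 0xAA 0xFB 0xB6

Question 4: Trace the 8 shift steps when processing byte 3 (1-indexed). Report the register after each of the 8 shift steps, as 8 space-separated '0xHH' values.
Answer: 0xB5 0x6D 0xDA 0xB3 0x61 0xC2 0x83 0x01

Derivation:
After byte 1 (0x00): reg=0x5F
After byte 2 (0x76): reg=0xDF
Register before byte 3: 0xDF
After XOR with byte 0x06: 0xD9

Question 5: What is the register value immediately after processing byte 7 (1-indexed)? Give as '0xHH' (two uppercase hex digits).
After byte 1 (0x00): reg=0x5F
After byte 2 (0x76): reg=0xDF
After byte 3 (0x06): reg=0x01
After byte 4 (0x25): reg=0xFC
After byte 5 (0x71): reg=0xAA
After byte 6 (0x8F): reg=0xFB
After byte 7 (0x72): reg=0xB6

Answer: 0xB6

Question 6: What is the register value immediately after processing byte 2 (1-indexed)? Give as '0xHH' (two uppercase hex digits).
After byte 1 (0x00): reg=0x5F
After byte 2 (0x76): reg=0xDF

Answer: 0xDF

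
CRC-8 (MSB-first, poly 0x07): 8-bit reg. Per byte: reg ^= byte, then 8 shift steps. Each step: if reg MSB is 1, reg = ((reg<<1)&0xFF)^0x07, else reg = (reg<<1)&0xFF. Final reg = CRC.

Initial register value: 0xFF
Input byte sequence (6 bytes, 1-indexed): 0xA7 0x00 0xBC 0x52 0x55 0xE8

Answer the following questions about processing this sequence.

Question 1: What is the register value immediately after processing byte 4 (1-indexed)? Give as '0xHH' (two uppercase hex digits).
After byte 1 (0xA7): reg=0x8F
After byte 2 (0x00): reg=0xA4
After byte 3 (0xBC): reg=0x48
After byte 4 (0x52): reg=0x46

Answer: 0x46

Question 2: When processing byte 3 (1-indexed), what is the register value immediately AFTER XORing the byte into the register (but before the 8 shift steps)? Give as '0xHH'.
Register before byte 3: 0xA4
Byte 3: 0xBC
0xA4 XOR 0xBC = 0x18

Answer: 0x18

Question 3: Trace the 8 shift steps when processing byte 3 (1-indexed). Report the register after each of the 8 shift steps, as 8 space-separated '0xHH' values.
After byte 1 (0xA7): reg=0x8F
After byte 2 (0x00): reg=0xA4
Register before byte 3: 0xA4
After XOR with byte 0xBC: 0x18

Answer: 0x30 0x60 0xC0 0x87 0x09 0x12 0x24 0x48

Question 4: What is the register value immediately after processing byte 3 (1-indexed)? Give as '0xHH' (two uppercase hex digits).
After byte 1 (0xA7): reg=0x8F
After byte 2 (0x00): reg=0xA4
After byte 3 (0xBC): reg=0x48

Answer: 0x48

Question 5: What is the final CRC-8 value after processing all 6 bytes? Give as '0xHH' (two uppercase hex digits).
Answer: 0xFE

Derivation:
After byte 1 (0xA7): reg=0x8F
After byte 2 (0x00): reg=0xA4
After byte 3 (0xBC): reg=0x48
After byte 4 (0x52): reg=0x46
After byte 5 (0x55): reg=0x79
After byte 6 (0xE8): reg=0xFE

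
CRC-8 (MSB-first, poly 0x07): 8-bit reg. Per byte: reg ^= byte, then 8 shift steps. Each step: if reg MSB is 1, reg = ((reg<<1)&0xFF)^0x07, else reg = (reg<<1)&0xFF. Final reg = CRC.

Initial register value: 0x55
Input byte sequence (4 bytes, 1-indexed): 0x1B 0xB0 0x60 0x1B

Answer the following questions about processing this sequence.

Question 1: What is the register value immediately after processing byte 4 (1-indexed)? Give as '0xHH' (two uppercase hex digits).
Answer: 0x01

Derivation:
After byte 1 (0x1B): reg=0xED
After byte 2 (0xB0): reg=0x94
After byte 3 (0x60): reg=0xC2
After byte 4 (0x1B): reg=0x01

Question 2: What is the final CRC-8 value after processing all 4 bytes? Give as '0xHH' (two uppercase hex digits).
Answer: 0x01

Derivation:
After byte 1 (0x1B): reg=0xED
After byte 2 (0xB0): reg=0x94
After byte 3 (0x60): reg=0xC2
After byte 4 (0x1B): reg=0x01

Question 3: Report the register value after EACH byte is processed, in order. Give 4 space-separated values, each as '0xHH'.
0xED 0x94 0xC2 0x01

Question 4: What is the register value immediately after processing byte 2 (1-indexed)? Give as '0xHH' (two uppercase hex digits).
Answer: 0x94

Derivation:
After byte 1 (0x1B): reg=0xED
After byte 2 (0xB0): reg=0x94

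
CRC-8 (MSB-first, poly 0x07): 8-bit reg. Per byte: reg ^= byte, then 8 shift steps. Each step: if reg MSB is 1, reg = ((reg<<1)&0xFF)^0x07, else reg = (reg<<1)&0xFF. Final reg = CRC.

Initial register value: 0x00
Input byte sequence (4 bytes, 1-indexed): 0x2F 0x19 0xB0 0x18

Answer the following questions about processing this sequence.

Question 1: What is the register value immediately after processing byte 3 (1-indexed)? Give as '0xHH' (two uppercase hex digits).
Answer: 0xF7

Derivation:
After byte 1 (0x2F): reg=0xCD
After byte 2 (0x19): reg=0x22
After byte 3 (0xB0): reg=0xF7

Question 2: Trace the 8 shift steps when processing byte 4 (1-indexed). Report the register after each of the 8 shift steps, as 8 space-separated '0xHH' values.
After byte 1 (0x2F): reg=0xCD
After byte 2 (0x19): reg=0x22
After byte 3 (0xB0): reg=0xF7
Register before byte 4: 0xF7
After XOR with byte 0x18: 0xEF

Answer: 0xD9 0xB5 0x6D 0xDA 0xB3 0x61 0xC2 0x83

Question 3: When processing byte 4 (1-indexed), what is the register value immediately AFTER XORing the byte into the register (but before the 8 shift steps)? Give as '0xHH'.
Register before byte 4: 0xF7
Byte 4: 0x18
0xF7 XOR 0x18 = 0xEF

Answer: 0xEF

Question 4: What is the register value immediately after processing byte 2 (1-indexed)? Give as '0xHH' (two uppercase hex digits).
Answer: 0x22

Derivation:
After byte 1 (0x2F): reg=0xCD
After byte 2 (0x19): reg=0x22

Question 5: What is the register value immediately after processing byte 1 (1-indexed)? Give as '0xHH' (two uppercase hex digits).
After byte 1 (0x2F): reg=0xCD

Answer: 0xCD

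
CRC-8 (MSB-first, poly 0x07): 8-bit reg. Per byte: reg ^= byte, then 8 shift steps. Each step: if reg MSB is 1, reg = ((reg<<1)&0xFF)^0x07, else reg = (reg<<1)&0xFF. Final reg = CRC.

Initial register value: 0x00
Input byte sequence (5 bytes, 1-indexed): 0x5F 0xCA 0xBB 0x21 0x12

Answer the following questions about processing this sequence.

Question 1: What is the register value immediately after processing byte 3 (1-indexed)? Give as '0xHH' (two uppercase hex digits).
Answer: 0x24

Derivation:
After byte 1 (0x5F): reg=0x9A
After byte 2 (0xCA): reg=0xB7
After byte 3 (0xBB): reg=0x24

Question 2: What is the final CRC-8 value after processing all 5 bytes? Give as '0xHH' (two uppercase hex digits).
Answer: 0x3F

Derivation:
After byte 1 (0x5F): reg=0x9A
After byte 2 (0xCA): reg=0xB7
After byte 3 (0xBB): reg=0x24
After byte 4 (0x21): reg=0x1B
After byte 5 (0x12): reg=0x3F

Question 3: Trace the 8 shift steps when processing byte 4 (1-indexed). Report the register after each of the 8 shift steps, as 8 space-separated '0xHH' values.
After byte 1 (0x5F): reg=0x9A
After byte 2 (0xCA): reg=0xB7
After byte 3 (0xBB): reg=0x24
Register before byte 4: 0x24
After XOR with byte 0x21: 0x05

Answer: 0x0A 0x14 0x28 0x50 0xA0 0x47 0x8E 0x1B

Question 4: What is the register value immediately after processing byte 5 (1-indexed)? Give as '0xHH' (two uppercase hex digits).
After byte 1 (0x5F): reg=0x9A
After byte 2 (0xCA): reg=0xB7
After byte 3 (0xBB): reg=0x24
After byte 4 (0x21): reg=0x1B
After byte 5 (0x12): reg=0x3F

Answer: 0x3F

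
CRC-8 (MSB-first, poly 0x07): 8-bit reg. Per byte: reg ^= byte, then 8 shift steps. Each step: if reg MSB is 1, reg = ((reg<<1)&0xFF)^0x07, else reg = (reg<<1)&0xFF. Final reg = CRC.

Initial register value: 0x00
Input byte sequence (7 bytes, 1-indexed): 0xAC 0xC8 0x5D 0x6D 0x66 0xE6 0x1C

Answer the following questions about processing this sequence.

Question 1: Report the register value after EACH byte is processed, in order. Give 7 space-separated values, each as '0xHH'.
0x4D 0x92 0x63 0x2A 0xE3 0x1B 0x15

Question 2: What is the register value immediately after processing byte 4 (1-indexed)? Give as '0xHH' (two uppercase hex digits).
Answer: 0x2A

Derivation:
After byte 1 (0xAC): reg=0x4D
After byte 2 (0xC8): reg=0x92
After byte 3 (0x5D): reg=0x63
After byte 4 (0x6D): reg=0x2A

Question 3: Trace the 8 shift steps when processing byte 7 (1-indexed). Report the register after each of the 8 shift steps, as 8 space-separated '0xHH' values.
After byte 1 (0xAC): reg=0x4D
After byte 2 (0xC8): reg=0x92
After byte 3 (0x5D): reg=0x63
After byte 4 (0x6D): reg=0x2A
After byte 5 (0x66): reg=0xE3
After byte 6 (0xE6): reg=0x1B
Register before byte 7: 0x1B
After XOR with byte 0x1C: 0x07

Answer: 0x0E 0x1C 0x38 0x70 0xE0 0xC7 0x89 0x15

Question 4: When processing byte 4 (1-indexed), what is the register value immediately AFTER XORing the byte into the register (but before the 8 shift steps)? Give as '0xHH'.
Register before byte 4: 0x63
Byte 4: 0x6D
0x63 XOR 0x6D = 0x0E

Answer: 0x0E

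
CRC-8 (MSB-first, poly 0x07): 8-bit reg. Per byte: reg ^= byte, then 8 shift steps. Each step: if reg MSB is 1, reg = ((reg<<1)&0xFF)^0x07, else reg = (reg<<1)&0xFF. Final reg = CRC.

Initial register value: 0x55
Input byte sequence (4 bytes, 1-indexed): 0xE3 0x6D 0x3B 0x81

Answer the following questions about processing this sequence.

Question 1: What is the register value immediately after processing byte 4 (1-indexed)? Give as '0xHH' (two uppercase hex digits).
Answer: 0x58

Derivation:
After byte 1 (0xE3): reg=0x0B
After byte 2 (0x6D): reg=0x35
After byte 3 (0x3B): reg=0x2A
After byte 4 (0x81): reg=0x58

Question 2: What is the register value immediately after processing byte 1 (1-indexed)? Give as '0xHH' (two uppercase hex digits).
Answer: 0x0B

Derivation:
After byte 1 (0xE3): reg=0x0B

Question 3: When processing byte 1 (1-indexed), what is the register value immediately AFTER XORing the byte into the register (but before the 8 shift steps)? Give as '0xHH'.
Register before byte 1: 0x55
Byte 1: 0xE3
0x55 XOR 0xE3 = 0xB6

Answer: 0xB6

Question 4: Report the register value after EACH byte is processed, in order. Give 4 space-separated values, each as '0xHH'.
0x0B 0x35 0x2A 0x58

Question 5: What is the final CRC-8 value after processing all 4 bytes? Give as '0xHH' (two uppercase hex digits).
Answer: 0x58

Derivation:
After byte 1 (0xE3): reg=0x0B
After byte 2 (0x6D): reg=0x35
After byte 3 (0x3B): reg=0x2A
After byte 4 (0x81): reg=0x58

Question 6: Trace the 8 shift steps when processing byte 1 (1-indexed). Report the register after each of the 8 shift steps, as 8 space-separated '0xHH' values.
Register before byte 1: 0x55
After XOR with byte 0xE3: 0xB6

Answer: 0x6B 0xD6 0xAB 0x51 0xA2 0x43 0x86 0x0B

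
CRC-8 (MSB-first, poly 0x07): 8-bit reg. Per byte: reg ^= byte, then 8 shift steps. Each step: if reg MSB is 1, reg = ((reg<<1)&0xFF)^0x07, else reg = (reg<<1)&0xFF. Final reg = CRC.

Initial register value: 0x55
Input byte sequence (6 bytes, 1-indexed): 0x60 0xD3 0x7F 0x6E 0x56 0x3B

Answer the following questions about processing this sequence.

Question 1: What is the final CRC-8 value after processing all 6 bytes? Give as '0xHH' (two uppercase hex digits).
After byte 1 (0x60): reg=0x8B
After byte 2 (0xD3): reg=0x8F
After byte 3 (0x7F): reg=0xDE
After byte 4 (0x6E): reg=0x19
After byte 5 (0x56): reg=0xEA
After byte 6 (0x3B): reg=0x39

Answer: 0x39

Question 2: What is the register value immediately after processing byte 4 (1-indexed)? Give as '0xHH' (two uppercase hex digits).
After byte 1 (0x60): reg=0x8B
After byte 2 (0xD3): reg=0x8F
After byte 3 (0x7F): reg=0xDE
After byte 4 (0x6E): reg=0x19

Answer: 0x19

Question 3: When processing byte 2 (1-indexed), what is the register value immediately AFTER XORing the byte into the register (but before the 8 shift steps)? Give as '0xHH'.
Register before byte 2: 0x8B
Byte 2: 0xD3
0x8B XOR 0xD3 = 0x58

Answer: 0x58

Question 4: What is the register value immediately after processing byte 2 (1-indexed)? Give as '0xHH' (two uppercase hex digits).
Answer: 0x8F

Derivation:
After byte 1 (0x60): reg=0x8B
After byte 2 (0xD3): reg=0x8F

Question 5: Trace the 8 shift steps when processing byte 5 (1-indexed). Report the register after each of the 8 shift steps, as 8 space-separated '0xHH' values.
Answer: 0x9E 0x3B 0x76 0xEC 0xDF 0xB9 0x75 0xEA

Derivation:
After byte 1 (0x60): reg=0x8B
After byte 2 (0xD3): reg=0x8F
After byte 3 (0x7F): reg=0xDE
After byte 4 (0x6E): reg=0x19
Register before byte 5: 0x19
After XOR with byte 0x56: 0x4F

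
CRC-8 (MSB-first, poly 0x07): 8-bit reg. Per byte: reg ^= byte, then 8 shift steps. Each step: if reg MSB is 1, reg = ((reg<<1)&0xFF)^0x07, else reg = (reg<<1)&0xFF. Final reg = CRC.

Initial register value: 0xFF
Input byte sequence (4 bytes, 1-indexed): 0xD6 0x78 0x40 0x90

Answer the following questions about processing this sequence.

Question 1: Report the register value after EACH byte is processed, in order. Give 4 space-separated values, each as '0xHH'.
0xDF 0x7C 0xB4 0xFC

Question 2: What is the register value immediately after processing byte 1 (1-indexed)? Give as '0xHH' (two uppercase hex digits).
Answer: 0xDF

Derivation:
After byte 1 (0xD6): reg=0xDF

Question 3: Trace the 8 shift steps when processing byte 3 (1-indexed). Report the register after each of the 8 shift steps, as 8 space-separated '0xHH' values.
After byte 1 (0xD6): reg=0xDF
After byte 2 (0x78): reg=0x7C
Register before byte 3: 0x7C
After XOR with byte 0x40: 0x3C

Answer: 0x78 0xF0 0xE7 0xC9 0x95 0x2D 0x5A 0xB4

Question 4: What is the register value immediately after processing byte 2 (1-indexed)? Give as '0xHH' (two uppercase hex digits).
After byte 1 (0xD6): reg=0xDF
After byte 2 (0x78): reg=0x7C

Answer: 0x7C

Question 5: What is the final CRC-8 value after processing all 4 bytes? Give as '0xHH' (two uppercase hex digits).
After byte 1 (0xD6): reg=0xDF
After byte 2 (0x78): reg=0x7C
After byte 3 (0x40): reg=0xB4
After byte 4 (0x90): reg=0xFC

Answer: 0xFC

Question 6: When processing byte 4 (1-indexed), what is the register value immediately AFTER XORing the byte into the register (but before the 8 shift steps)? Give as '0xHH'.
Answer: 0x24

Derivation:
Register before byte 4: 0xB4
Byte 4: 0x90
0xB4 XOR 0x90 = 0x24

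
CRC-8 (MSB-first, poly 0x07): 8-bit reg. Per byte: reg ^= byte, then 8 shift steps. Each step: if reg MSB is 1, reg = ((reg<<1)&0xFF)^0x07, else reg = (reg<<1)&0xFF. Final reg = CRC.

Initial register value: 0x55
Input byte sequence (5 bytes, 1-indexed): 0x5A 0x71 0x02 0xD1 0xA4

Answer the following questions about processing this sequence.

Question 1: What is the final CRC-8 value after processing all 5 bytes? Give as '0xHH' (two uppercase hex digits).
After byte 1 (0x5A): reg=0x2D
After byte 2 (0x71): reg=0x93
After byte 3 (0x02): reg=0xFE
After byte 4 (0xD1): reg=0xCD
After byte 5 (0xA4): reg=0x18

Answer: 0x18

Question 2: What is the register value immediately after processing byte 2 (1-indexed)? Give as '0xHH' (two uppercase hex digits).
Answer: 0x93

Derivation:
After byte 1 (0x5A): reg=0x2D
After byte 2 (0x71): reg=0x93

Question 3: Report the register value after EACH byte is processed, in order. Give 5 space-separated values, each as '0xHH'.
0x2D 0x93 0xFE 0xCD 0x18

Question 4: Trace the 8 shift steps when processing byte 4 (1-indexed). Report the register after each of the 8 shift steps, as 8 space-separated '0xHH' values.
After byte 1 (0x5A): reg=0x2D
After byte 2 (0x71): reg=0x93
After byte 3 (0x02): reg=0xFE
Register before byte 4: 0xFE
After XOR with byte 0xD1: 0x2F

Answer: 0x5E 0xBC 0x7F 0xFE 0xFB 0xF1 0xE5 0xCD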